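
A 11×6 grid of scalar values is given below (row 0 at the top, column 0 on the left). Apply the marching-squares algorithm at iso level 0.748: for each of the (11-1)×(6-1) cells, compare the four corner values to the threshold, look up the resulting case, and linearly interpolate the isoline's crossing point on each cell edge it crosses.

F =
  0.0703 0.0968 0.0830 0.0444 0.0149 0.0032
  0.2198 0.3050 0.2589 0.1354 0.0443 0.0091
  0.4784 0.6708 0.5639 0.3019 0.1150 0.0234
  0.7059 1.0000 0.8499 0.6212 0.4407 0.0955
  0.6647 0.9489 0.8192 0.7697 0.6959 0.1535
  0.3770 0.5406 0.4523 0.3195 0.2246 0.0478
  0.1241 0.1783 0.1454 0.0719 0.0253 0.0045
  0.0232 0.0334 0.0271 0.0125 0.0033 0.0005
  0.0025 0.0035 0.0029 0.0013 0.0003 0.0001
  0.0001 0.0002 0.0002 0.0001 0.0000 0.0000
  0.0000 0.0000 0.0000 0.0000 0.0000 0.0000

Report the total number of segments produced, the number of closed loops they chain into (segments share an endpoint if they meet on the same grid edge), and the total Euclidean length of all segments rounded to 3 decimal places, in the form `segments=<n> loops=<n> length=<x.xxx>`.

cell (2,0): code 0100 → (2.235,1.000)–(3.000,0.143)
cell (2,1): code 1100 → (2.644,2.000)–(2.235,1.000)
cell (2,2): code 1000 → (3.000,2.446)–(2.644,2.000)
cell (3,0): code 0110 → (3.000,0.143)–(4.000,0.293)
cell (3,2): code 1101 → (3.854,3.000)–(3.000,2.446)
cell (3,3): code 1000 → (4.000,3.294)–(3.854,3.000)
cell (4,0): code 0010 → (4.000,0.293)–(4.492,1.000)
cell (4,1): code 0011 → (4.492,1.000)–(4.194,2.000)
cell (4,2): code 0011 → (4.194,2.000)–(4.048,3.000)
cell (4,3): code 0001 → (4.048,3.000)–(4.000,3.294)
total: 10 segments, chained into 1 closed loop(s), length Σ = 8.370862

segments=10 loops=1 length=8.371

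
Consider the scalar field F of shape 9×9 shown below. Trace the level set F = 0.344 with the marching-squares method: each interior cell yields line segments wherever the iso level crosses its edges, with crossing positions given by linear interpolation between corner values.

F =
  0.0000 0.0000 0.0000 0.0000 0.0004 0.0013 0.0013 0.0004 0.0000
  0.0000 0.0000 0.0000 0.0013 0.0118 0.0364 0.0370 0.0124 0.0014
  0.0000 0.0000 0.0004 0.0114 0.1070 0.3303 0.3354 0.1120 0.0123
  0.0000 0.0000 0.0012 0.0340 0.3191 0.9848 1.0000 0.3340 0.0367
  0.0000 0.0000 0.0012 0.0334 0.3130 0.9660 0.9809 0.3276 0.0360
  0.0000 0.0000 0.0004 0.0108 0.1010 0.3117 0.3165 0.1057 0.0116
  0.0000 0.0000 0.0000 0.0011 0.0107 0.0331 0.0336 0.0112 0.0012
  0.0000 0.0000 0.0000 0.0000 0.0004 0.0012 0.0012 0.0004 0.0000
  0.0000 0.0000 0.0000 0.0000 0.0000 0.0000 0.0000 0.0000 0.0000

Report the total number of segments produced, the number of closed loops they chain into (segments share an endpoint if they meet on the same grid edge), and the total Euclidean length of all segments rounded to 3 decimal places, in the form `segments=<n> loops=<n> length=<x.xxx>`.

cell (2,4): code 0100 → (2.021,5.000)–(3.000,4.037)
cell (2,5): code 1100 → (2.013,6.000)–(2.021,5.000)
cell (2,6): code 1000 → (3.000,6.985)–(2.013,6.000)
cell (3,4): code 0110 → (3.000,4.037)–(4.000,4.047)
cell (3,6): code 1001 → (4.000,6.975)–(3.000,6.985)
cell (4,4): code 0010 → (4.000,4.047)–(4.951,5.000)
cell (4,5): code 0011 → (4.951,5.000)–(4.959,6.000)
cell (4,6): code 0001 → (4.959,6.000)–(4.000,6.975)
total: 8 segments, chained into 1 closed loop(s), length Σ = 9.480608

segments=8 loops=1 length=9.481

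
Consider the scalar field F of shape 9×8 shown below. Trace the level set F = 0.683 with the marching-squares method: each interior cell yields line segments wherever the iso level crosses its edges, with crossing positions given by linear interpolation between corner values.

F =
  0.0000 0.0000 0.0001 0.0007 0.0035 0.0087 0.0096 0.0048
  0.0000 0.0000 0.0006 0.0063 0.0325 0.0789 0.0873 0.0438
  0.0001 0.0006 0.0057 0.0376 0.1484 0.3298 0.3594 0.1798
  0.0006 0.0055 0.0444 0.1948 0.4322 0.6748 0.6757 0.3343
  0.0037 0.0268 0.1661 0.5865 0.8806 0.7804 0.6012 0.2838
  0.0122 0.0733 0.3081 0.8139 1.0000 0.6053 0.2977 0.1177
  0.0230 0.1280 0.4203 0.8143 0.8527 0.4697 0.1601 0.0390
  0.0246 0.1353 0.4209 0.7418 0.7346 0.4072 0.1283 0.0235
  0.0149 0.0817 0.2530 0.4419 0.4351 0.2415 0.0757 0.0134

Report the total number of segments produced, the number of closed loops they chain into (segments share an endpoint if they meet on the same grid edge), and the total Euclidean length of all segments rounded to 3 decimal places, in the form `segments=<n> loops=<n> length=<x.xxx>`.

cell (3,3): code 0100 → (3.559,4.000)–(4.000,3.328)
cell (3,4): code 1100 → (3.078,5.000)–(3.559,4.000)
cell (3,5): code 1000 → (4.000,5.544)–(3.078,5.000)
cell (4,2): code 0100 → (4.424,3.000)–(5.000,2.741)
cell (4,3): code 1110 → (4.000,3.328)–(4.424,3.000)
cell (4,4): code 1011 → (5.000,4.803)–(4.556,5.000)
cell (4,5): code 0001 → (4.556,5.000)–(4.000,5.544)
cell (5,2): code 0110 → (5.000,2.741)–(6.000,2.667)
cell (5,4): code 1001 → (6.000,4.443)–(5.000,4.803)
cell (6,2): code 0110 → (6.000,2.667)–(7.000,2.817)
cell (6,4): code 1001 → (7.000,4.158)–(6.000,4.443)
cell (7,2): code 0010 → (7.000,2.817)–(7.196,3.000)
cell (7,3): code 0011 → (7.196,3.000)–(7.172,4.000)
cell (7,4): code 0001 → (7.172,4.000)–(7.000,4.158)
total: 14 segments, chained into 1 closed loop(s), length Σ = 11.033666

segments=14 loops=1 length=11.034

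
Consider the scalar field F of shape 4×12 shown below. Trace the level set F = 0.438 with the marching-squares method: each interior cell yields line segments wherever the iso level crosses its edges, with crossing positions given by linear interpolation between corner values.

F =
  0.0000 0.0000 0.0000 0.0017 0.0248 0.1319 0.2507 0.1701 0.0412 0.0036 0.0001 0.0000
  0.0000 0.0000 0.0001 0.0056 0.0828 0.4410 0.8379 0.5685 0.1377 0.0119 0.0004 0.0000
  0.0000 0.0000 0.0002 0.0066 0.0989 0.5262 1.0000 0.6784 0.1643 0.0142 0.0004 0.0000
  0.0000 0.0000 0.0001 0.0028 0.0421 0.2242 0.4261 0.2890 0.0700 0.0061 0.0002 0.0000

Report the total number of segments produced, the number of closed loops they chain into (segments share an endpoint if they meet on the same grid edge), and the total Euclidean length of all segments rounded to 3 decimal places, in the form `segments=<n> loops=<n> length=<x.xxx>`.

cell (0,4): code 0100 → (0.990,5.000)–(1.000,4.992)
cell (0,5): code 1100 → (0.319,6.000)–(0.990,5.000)
cell (0,6): code 1100 → (0.672,7.000)–(0.319,6.000)
cell (0,7): code 1000 → (1.000,7.303)–(0.672,7.000)
cell (1,4): code 0110 → (1.000,4.992)–(2.000,4.794)
cell (1,7): code 1001 → (2.000,7.468)–(1.000,7.303)
cell (2,4): code 0010 → (2.000,4.794)–(2.292,5.000)
cell (2,5): code 0011 → (2.292,5.000)–(2.979,6.000)
cell (2,6): code 0011 → (2.979,6.000)–(2.617,7.000)
cell (2,7): code 0001 → (2.617,7.000)–(2.000,7.468)
total: 10 segments, chained into 1 closed loop(s), length Σ = 8.165880

segments=10 loops=1 length=8.166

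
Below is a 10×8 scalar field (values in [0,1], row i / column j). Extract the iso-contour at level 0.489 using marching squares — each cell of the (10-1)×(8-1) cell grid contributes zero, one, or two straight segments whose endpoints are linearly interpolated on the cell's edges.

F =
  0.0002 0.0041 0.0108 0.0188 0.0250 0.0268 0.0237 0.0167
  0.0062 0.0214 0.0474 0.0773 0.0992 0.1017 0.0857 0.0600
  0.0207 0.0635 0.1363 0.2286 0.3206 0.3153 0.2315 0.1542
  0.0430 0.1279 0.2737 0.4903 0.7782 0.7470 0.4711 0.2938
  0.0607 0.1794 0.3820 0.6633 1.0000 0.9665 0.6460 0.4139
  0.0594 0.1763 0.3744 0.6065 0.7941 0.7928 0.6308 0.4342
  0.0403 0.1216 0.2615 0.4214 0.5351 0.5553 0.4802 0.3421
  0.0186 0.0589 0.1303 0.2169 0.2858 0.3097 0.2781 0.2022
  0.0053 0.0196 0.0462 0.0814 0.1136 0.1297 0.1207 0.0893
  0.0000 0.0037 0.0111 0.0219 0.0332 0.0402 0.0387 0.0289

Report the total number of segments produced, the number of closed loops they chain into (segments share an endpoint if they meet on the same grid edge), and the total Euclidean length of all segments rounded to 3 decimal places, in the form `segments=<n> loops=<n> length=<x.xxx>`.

cell (2,2): code 0100 → (2.995,3.000)–(3.000,2.994)
cell (2,3): code 1100 → (2.368,4.000)–(2.995,3.000)
cell (2,4): code 1100 → (2.402,5.000)–(2.368,4.000)
cell (2,5): code 1000 → (3.000,5.935)–(2.402,5.000)
cell (3,2): code 0110 → (3.000,2.994)–(4.000,2.380)
cell (3,5): code 1101 → (3.102,6.000)–(3.000,5.935)
cell (3,6): code 1000 → (4.000,6.676)–(3.102,6.000)
cell (4,2): code 0110 → (4.000,2.380)–(5.000,2.494)
cell (4,6): code 1001 → (5.000,6.721)–(4.000,6.676)
cell (5,2): code 0010 → (5.000,2.494)–(5.635,3.000)
cell (5,3): code 0111 → (5.635,3.000)–(6.000,3.595)
cell (5,5): code 1011 → (6.000,5.883)–(5.942,6.000)
cell (5,6): code 0001 → (5.942,6.000)–(5.000,6.721)
cell (6,3): code 0010 → (6.000,3.595)–(6.185,4.000)
cell (6,4): code 0011 → (6.185,4.000)–(6.270,5.000)
cell (6,5): code 0001 → (6.270,5.000)–(6.000,5.883)
total: 16 segments, chained into 1 closed loop(s), length Σ = 12.923438

segments=16 loops=1 length=12.923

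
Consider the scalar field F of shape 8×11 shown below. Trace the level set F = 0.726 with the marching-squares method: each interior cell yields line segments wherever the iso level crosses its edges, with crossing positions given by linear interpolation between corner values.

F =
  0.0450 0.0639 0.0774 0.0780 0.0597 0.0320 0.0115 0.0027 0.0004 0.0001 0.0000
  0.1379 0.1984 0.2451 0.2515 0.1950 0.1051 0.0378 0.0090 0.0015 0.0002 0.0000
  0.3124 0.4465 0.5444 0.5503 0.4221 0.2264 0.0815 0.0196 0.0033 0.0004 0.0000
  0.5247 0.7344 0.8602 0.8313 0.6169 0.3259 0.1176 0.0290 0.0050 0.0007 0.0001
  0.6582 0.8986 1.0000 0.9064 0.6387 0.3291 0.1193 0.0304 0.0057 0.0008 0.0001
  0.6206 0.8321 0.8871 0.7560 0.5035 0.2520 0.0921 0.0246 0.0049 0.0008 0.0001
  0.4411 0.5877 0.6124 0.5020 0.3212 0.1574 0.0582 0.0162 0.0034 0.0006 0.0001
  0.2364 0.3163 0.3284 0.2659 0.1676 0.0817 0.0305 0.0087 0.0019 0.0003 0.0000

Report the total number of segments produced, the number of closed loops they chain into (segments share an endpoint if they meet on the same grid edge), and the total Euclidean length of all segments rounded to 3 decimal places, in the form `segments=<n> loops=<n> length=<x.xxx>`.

cell (2,0): code 0100 → (2.971,1.000)–(3.000,0.960)
cell (2,1): code 1100 → (2.575,2.000)–(2.971,1.000)
cell (2,2): code 1100 → (2.625,3.000)–(2.575,2.000)
cell (2,3): code 1000 → (3.000,3.491)–(2.625,3.000)
cell (3,0): code 0110 → (3.000,0.960)–(4.000,0.282)
cell (3,3): code 1001 → (4.000,3.674)–(3.000,3.491)
cell (4,0): code 0110 → (4.000,0.282)–(5.000,0.498)
cell (4,3): code 1001 → (5.000,3.119)–(4.000,3.674)
cell (5,0): code 0010 → (5.000,0.498)–(5.434,1.000)
cell (5,1): code 0011 → (5.434,1.000)–(5.586,2.000)
cell (5,2): code 0011 → (5.586,2.000)–(5.118,3.000)
cell (5,3): code 0001 → (5.118,3.000)–(5.000,3.119)
total: 12 segments, chained into 1 closed loop(s), length Σ = 10.082326

segments=12 loops=1 length=10.082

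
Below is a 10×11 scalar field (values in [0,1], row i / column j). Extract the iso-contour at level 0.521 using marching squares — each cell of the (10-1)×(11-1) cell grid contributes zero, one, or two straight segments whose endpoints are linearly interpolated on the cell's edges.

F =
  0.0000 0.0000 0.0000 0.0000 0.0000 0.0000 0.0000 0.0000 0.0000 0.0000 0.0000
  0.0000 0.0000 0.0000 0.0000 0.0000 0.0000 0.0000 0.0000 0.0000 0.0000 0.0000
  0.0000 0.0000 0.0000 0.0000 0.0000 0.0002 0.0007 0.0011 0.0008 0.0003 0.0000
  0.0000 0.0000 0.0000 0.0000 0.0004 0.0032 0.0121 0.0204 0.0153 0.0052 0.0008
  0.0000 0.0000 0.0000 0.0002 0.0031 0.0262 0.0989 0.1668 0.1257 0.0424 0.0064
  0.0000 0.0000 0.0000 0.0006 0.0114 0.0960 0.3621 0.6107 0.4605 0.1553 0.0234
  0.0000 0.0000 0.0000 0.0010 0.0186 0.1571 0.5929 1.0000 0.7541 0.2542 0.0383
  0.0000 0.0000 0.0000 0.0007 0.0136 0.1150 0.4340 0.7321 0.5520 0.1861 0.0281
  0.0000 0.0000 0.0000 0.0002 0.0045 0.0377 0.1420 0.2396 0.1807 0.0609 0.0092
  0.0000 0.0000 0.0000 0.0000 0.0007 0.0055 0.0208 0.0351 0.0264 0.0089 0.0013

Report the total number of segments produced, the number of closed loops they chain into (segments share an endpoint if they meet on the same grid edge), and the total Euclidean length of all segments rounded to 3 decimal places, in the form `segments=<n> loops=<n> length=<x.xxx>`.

segments=12 loops=1 length=7.886

cell (4,6): code 0100 → (4.798,7.000)–(5.000,6.639)
cell (4,7): code 1000 → (5.000,7.597)–(4.798,7.000)
cell (5,5): code 0100 → (5.688,6.000)–(6.000,5.835)
cell (5,6): code 1110 → (5.000,6.639)–(5.688,6.000)
cell (5,7): code 1101 → (5.206,8.000)–(5.000,7.597)
cell (5,8): code 1000 → (6.000,8.466)–(5.206,8.000)
cell (6,5): code 0010 → (6.000,5.835)–(6.452,6.000)
cell (6,6): code 0111 → (6.452,6.000)–(7.000,6.292)
cell (6,8): code 1001 → (7.000,8.085)–(6.000,8.466)
cell (7,6): code 0010 → (7.000,6.292)–(7.429,7.000)
cell (7,7): code 0011 → (7.429,7.000)–(7.083,8.000)
cell (7,8): code 0001 → (7.083,8.000)–(7.000,8.085)
total: 12 segments, chained into 1 closed loop(s), length Σ = 7.886154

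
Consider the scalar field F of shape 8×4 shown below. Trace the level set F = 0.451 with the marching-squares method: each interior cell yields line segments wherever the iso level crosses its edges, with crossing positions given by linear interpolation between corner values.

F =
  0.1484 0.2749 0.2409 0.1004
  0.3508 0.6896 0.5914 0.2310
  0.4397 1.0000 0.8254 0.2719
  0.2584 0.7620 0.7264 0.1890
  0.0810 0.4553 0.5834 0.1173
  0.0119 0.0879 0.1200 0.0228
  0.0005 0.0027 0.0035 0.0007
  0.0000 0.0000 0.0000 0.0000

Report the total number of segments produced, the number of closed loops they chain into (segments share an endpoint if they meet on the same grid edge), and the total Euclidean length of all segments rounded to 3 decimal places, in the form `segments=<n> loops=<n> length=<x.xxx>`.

cell (0,0): code 0100 → (0.425,1.000)–(1.000,0.296)
cell (0,1): code 1100 → (0.599,2.000)–(0.425,1.000)
cell (0,2): code 1000 → (1.000,2.390)–(0.599,2.000)
cell (1,0): code 0110 → (1.000,0.296)–(2.000,0.020)
cell (1,2): code 1001 → (2.000,2.676)–(1.000,2.390)
cell (2,0): code 0110 → (2.000,0.020)–(3.000,0.382)
cell (2,2): code 1001 → (3.000,2.512)–(2.000,2.676)
cell (3,0): code 0110 → (3.000,0.382)–(4.000,0.989)
cell (3,2): code 1001 → (4.000,2.284)–(3.000,2.512)
cell (4,0): code 0010 → (4.000,0.989)–(4.012,1.000)
cell (4,1): code 0011 → (4.012,1.000)–(4.286,2.000)
cell (4,2): code 0001 → (4.286,2.000)–(4.000,2.284)
total: 12 segments, chained into 1 closed loop(s), length Σ = 10.289112

segments=12 loops=1 length=10.289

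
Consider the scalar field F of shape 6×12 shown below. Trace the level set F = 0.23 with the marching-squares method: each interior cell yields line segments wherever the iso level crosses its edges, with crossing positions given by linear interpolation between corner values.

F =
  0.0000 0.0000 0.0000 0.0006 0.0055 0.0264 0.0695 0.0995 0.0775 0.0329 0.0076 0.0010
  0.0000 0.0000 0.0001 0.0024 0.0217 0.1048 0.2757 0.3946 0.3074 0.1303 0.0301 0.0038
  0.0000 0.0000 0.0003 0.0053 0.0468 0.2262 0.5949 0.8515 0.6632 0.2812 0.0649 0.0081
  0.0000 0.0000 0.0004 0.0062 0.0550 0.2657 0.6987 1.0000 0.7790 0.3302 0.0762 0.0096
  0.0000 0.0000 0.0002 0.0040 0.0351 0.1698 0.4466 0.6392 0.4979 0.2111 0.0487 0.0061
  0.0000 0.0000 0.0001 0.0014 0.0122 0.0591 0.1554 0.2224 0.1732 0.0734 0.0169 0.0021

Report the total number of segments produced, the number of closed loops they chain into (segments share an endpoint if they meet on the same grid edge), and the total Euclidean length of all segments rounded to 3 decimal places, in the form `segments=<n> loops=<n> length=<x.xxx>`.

segments=18 loops=1 length=14.063

cell (0,5): code 0100 → (0.778,6.000)–(1.000,5.733)
cell (0,6): code 1100 → (0.442,7.000)–(0.778,6.000)
cell (0,7): code 1100 → (0.663,8.000)–(0.442,7.000)
cell (0,8): code 1000 → (1.000,8.437)–(0.663,8.000)
cell (1,5): code 0110 → (1.000,5.733)–(2.000,5.010)
cell (1,8): code 1101 → (1.661,9.000)–(1.000,8.437)
cell (1,9): code 1000 → (2.000,9.237)–(1.661,9.000)
cell (2,4): code 0100 → (2.096,5.000)–(3.000,4.831)
cell (2,5): code 1110 → (2.000,5.010)–(2.096,5.000)
cell (2,9): code 1001 → (3.000,9.394)–(2.000,9.237)
cell (3,4): code 0010 → (3.000,4.831)–(3.372,5.000)
cell (3,5): code 0111 → (3.372,5.000)–(4.000,5.217)
cell (3,8): code 1011 → (4.000,8.934)–(3.841,9.000)
cell (3,9): code 0001 → (3.841,9.000)–(3.000,9.394)
cell (4,5): code 0010 → (4.000,5.217)–(4.744,6.000)
cell (4,6): code 0011 → (4.744,6.000)–(4.982,7.000)
cell (4,7): code 0011 → (4.982,7.000)–(4.825,8.000)
cell (4,8): code 0001 → (4.825,8.000)–(4.000,8.934)
total: 18 segments, chained into 1 closed loop(s), length Σ = 14.062536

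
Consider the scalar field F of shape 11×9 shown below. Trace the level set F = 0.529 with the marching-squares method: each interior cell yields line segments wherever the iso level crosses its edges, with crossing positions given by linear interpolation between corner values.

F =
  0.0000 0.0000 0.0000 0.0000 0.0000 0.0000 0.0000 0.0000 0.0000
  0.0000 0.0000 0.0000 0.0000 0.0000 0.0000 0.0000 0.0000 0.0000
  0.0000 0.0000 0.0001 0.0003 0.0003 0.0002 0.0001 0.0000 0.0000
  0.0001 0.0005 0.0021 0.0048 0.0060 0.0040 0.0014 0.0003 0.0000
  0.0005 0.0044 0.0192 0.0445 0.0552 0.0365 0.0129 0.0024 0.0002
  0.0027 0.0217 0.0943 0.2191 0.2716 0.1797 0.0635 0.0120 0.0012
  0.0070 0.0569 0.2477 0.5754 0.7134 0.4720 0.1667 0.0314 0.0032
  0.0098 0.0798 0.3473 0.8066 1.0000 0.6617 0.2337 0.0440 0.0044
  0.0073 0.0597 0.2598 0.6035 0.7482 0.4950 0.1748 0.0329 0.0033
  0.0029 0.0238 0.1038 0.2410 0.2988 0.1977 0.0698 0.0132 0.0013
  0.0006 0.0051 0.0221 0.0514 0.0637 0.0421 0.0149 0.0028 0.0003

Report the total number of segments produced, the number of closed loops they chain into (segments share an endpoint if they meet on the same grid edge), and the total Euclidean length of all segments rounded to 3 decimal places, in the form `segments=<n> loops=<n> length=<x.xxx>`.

cell (5,2): code 0100 → (5.870,3.000)–(6.000,2.858)
cell (5,3): code 1100 → (5.583,4.000)–(5.870,3.000)
cell (5,4): code 1000 → (6.000,4.764)–(5.583,4.000)
cell (6,2): code 0110 → (6.000,2.858)–(7.000,2.396)
cell (6,4): code 1101 → (6.300,5.000)–(6.000,4.764)
cell (6,5): code 1000 → (7.000,5.310)–(6.300,5.000)
cell (7,2): code 0110 → (7.000,2.396)–(8.000,2.783)
cell (7,4): code 1011 → (8.000,4.866)–(7.796,5.000)
cell (7,5): code 0001 → (7.796,5.000)–(7.000,5.310)
cell (8,2): code 0010 → (8.000,2.783)–(8.206,3.000)
cell (8,3): code 0011 → (8.206,3.000)–(8.488,4.000)
cell (8,4): code 0001 → (8.488,4.000)–(8.000,4.866)
total: 12 segments, chained into 1 closed loop(s), length Σ = 8.854891

segments=12 loops=1 length=8.855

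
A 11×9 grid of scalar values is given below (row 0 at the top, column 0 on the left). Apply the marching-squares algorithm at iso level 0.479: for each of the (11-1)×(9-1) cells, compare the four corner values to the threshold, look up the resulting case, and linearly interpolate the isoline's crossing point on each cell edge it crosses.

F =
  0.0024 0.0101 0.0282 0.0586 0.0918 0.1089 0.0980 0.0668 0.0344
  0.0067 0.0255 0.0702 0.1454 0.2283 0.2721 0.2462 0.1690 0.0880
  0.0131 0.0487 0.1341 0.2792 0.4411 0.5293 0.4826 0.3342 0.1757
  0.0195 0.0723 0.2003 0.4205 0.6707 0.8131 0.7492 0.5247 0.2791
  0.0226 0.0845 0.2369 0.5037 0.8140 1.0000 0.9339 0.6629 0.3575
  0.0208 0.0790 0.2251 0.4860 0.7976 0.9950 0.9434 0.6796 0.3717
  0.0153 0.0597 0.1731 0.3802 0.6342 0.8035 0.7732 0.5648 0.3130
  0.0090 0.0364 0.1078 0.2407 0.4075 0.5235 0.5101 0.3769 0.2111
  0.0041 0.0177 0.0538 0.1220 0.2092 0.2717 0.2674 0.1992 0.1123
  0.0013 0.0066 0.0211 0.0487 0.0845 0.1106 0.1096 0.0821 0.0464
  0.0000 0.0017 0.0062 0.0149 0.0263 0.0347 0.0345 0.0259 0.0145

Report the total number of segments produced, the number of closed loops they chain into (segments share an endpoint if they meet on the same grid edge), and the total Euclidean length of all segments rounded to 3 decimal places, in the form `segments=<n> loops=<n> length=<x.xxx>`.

segments=22 loops=1 length=15.860

cell (1,4): code 0100 → (1.804,5.000)–(2.000,4.430)
cell (1,5): code 1100 → (1.985,6.000)–(1.804,5.000)
cell (1,6): code 1000 → (2.000,6.024)–(1.985,6.000)
cell (2,3): code 0100 → (2.165,4.000)–(3.000,3.234)
cell (2,4): code 1110 → (2.000,4.430)–(2.165,4.000)
cell (2,6): code 1101 → (2.760,7.000)–(2.000,6.024)
cell (2,7): code 1000 → (3.000,7.186)–(2.760,7.000)
cell (3,2): code 0100 → (3.703,3.000)–(4.000,2.907)
cell (3,3): code 1110 → (3.000,3.234)–(3.703,3.000)
cell (3,7): code 1001 → (4.000,7.602)–(3.000,7.186)
cell (4,2): code 0110 → (4.000,2.907)–(5.000,2.973)
cell (4,7): code 1001 → (5.000,7.652)–(4.000,7.602)
cell (5,2): code 0010 → (5.000,2.973)–(5.066,3.000)
cell (5,3): code 0111 → (5.066,3.000)–(6.000,3.389)
cell (5,7): code 1001 → (6.000,7.341)–(5.000,7.652)
cell (6,3): code 0010 → (6.000,3.389)–(6.685,4.000)
cell (6,4): code 0111 → (6.685,4.000)–(7.000,4.616)
cell (6,6): code 1011 → (7.000,6.233)–(6.457,7.000)
cell (6,7): code 0001 → (6.457,7.000)–(6.000,7.341)
cell (7,4): code 0010 → (7.000,4.616)–(7.177,5.000)
cell (7,5): code 0011 → (7.177,5.000)–(7.128,6.000)
cell (7,6): code 0001 → (7.128,6.000)–(7.000,6.233)
total: 22 segments, chained into 1 closed loop(s), length Σ = 15.859502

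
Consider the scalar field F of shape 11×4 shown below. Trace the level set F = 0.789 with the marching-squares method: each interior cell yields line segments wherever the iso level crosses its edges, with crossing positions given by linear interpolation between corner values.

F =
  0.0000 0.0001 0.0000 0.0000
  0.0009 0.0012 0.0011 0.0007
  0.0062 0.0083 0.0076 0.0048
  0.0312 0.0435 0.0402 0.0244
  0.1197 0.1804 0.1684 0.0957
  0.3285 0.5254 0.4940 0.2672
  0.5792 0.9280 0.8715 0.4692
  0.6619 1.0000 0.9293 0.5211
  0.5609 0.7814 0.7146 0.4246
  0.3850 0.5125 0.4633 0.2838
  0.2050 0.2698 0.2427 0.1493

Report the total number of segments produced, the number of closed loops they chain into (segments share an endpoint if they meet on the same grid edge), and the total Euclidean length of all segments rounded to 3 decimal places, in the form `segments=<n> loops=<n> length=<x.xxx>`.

segments=8 loops=1 length=6.805

cell (5,0): code 0100 → (5.655,1.000)–(6.000,0.601)
cell (5,1): code 1100 → (5.781,2.000)–(5.655,1.000)
cell (5,2): code 1000 → (6.000,2.205)–(5.781,2.000)
cell (6,0): code 0110 → (6.000,0.601)–(7.000,0.376)
cell (6,2): code 1001 → (7.000,2.344)–(6.000,2.205)
cell (7,0): code 0010 → (7.000,0.376)–(7.965,1.000)
cell (7,1): code 0011 → (7.965,1.000)–(7.653,2.000)
cell (7,2): code 0001 → (7.653,2.000)–(7.000,2.344)
total: 8 segments, chained into 1 closed loop(s), length Σ = 6.804873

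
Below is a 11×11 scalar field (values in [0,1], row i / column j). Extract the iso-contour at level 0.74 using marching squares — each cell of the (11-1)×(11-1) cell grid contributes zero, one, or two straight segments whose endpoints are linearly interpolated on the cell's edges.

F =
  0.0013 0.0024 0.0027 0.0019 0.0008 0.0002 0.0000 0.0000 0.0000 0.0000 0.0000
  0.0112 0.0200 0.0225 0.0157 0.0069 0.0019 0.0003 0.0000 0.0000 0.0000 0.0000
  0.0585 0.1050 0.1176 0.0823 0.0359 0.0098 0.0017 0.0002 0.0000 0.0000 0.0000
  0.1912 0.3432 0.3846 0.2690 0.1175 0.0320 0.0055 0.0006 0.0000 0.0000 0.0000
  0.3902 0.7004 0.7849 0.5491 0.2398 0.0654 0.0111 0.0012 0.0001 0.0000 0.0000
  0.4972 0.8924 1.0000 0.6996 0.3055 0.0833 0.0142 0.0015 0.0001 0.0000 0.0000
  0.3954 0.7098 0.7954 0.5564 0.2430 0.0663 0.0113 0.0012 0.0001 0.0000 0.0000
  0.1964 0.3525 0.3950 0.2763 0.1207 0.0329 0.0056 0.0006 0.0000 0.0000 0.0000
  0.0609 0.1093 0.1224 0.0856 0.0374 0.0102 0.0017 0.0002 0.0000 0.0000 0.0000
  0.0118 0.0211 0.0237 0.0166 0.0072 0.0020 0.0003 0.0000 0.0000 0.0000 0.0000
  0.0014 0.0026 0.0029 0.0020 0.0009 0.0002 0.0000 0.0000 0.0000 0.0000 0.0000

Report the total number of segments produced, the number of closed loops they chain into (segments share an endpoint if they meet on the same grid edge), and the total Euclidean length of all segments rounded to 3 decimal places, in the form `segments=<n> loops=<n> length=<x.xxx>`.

segments=10 loops=1 length=6.790

cell (3,1): code 0100 → (3.888,2.000)–(4.000,1.469)
cell (3,2): code 1000 → (4.000,2.190)–(3.888,2.000)
cell (4,0): code 0100 → (4.206,1.000)–(5.000,0.614)
cell (4,1): code 1110 → (4.000,1.469)–(4.206,1.000)
cell (4,2): code 1001 → (5.000,2.866)–(4.000,2.190)
cell (5,0): code 0010 → (5.000,0.614)–(5.835,1.000)
cell (5,1): code 0111 → (5.835,1.000)–(6.000,1.353)
cell (5,2): code 1001 → (6.000,2.232)–(5.000,2.866)
cell (6,1): code 0010 → (6.000,1.353)–(6.138,2.000)
cell (6,2): code 0001 → (6.138,2.000)–(6.000,2.232)
total: 10 segments, chained into 1 closed loop(s), length Σ = 6.789800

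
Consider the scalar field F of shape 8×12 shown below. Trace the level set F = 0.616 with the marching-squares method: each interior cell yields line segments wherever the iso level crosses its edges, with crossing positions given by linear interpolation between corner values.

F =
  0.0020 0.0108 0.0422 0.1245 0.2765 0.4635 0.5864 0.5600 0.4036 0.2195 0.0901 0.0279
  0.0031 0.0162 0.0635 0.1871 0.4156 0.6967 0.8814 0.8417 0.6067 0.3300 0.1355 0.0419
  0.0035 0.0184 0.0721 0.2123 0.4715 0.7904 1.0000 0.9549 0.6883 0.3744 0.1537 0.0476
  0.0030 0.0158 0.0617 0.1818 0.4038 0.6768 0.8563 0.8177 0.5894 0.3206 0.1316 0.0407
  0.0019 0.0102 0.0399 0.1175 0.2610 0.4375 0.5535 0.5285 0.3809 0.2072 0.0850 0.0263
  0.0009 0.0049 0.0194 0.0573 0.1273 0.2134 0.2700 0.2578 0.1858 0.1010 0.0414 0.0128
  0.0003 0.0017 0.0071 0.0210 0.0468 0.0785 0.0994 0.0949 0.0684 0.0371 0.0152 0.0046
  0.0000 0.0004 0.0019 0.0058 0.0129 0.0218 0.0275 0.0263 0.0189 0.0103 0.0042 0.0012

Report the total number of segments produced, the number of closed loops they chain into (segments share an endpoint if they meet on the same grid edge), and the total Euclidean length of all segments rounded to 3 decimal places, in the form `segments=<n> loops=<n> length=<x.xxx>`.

segments=14 loops=1 length=11.633

cell (0,4): code 0100 → (0.654,5.000)–(1.000,4.713)
cell (0,5): code 1100 → (0.100,6.000)–(0.654,5.000)
cell (0,6): code 1100 → (0.199,7.000)–(0.100,6.000)
cell (0,7): code 1000 → (1.000,7.960)–(0.199,7.000)
cell (1,4): code 0110 → (1.000,4.713)–(2.000,4.453)
cell (1,7): code 1101 → (1.114,8.000)–(1.000,7.960)
cell (1,8): code 1000 → (2.000,8.230)–(1.114,8.000)
cell (2,4): code 0110 → (2.000,4.453)–(3.000,4.777)
cell (2,7): code 1011 → (3.000,7.883)–(2.731,8.000)
cell (2,8): code 0001 → (2.731,8.000)–(2.000,8.230)
cell (3,4): code 0010 → (3.000,4.777)–(3.254,5.000)
cell (3,5): code 0011 → (3.254,5.000)–(3.794,6.000)
cell (3,6): code 0011 → (3.794,6.000)–(3.697,7.000)
cell (3,7): code 0001 → (3.697,7.000)–(3.000,7.883)
total: 14 segments, chained into 1 closed loop(s), length Σ = 11.632687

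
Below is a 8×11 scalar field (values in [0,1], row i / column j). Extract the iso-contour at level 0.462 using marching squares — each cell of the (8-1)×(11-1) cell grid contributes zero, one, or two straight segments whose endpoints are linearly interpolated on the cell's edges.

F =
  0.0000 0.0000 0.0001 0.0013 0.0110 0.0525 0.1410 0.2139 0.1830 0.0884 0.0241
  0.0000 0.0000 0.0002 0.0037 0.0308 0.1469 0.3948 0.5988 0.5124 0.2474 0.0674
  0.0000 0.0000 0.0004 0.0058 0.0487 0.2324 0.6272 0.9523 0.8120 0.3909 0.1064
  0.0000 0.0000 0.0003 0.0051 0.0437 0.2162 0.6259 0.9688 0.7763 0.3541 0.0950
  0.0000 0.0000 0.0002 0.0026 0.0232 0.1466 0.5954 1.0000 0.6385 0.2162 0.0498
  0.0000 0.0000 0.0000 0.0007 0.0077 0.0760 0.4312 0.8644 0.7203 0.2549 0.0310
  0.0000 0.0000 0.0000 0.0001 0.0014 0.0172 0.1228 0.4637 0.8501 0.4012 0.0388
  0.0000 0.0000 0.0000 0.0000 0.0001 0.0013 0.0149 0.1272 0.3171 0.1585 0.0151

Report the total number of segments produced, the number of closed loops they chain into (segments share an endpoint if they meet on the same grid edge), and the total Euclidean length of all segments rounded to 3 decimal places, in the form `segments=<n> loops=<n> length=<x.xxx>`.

cell (0,6): code 0100 → (0.645,7.000)–(1.000,6.329)
cell (0,7): code 1100 → (0.847,8.000)–(0.645,7.000)
cell (0,8): code 1000 → (1.000,8.190)–(0.847,8.000)
cell (1,5): code 0100 → (1.289,6.000)–(2.000,5.582)
cell (1,6): code 1110 → (1.000,6.329)–(1.289,6.000)
cell (1,8): code 1001 → (2.000,8.831)–(1.000,8.190)
cell (2,5): code 0110 → (2.000,5.582)–(3.000,5.600)
cell (2,8): code 1001 → (3.000,8.744)–(2.000,8.831)
cell (3,5): code 0110 → (3.000,5.600)–(4.000,5.703)
cell (3,8): code 1001 → (4.000,8.418)–(3.000,8.744)
cell (4,5): code 0010 → (4.000,5.703)–(4.812,6.000)
cell (4,6): code 0111 → (4.812,6.000)–(5.000,6.071)
cell (4,8): code 1001 → (5.000,8.555)–(4.000,8.418)
cell (5,6): code 0110 → (5.000,6.071)–(6.000,6.995)
cell (5,8): code 1001 → (6.000,8.865)–(5.000,8.555)
cell (6,6): code 0010 → (6.000,6.995)–(6.005,7.000)
cell (6,7): code 0011 → (6.005,7.000)–(6.728,8.000)
cell (6,8): code 0001 → (6.728,8.000)–(6.000,8.865)
total: 18 segments, chained into 1 closed loop(s), length Σ = 15.390236

segments=18 loops=1 length=15.390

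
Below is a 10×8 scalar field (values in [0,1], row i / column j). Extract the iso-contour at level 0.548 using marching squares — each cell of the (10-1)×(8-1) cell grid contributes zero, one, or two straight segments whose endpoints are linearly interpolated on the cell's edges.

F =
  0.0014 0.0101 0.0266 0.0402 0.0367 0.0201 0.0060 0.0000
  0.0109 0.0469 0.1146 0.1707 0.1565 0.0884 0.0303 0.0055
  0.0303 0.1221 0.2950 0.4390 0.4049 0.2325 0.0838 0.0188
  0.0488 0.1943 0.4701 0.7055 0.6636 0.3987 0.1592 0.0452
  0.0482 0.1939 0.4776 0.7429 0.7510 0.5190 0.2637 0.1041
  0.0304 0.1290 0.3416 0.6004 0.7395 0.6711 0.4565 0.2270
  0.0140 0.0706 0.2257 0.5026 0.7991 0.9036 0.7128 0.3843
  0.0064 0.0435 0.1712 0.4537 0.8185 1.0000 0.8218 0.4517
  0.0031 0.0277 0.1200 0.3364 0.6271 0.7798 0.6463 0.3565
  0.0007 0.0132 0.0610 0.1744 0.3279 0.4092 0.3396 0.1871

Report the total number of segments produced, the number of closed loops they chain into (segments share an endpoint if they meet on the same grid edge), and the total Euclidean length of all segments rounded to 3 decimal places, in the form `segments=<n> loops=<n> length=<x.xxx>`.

segments=20 loops=1 length=16.578

cell (2,2): code 0100 → (2.409,3.000)–(3.000,2.331)
cell (2,3): code 1100 → (2.553,4.000)–(2.409,3.000)
cell (2,4): code 1000 → (3.000,4.436)–(2.553,4.000)
cell (3,2): code 0110 → (3.000,2.331)–(4.000,2.265)
cell (3,4): code 1001 → (4.000,4.875)–(3.000,4.436)
cell (4,2): code 0110 → (4.000,2.265)–(5.000,2.798)
cell (4,4): code 1101 → (4.191,5.000)–(4.000,4.875)
cell (4,5): code 1000 → (5.000,5.574)–(4.191,5.000)
cell (5,2): code 0010 → (5.000,2.798)–(5.536,3.000)
cell (5,3): code 0111 → (5.536,3.000)–(6.000,3.153)
cell (5,5): code 1101 → (5.357,6.000)–(5.000,5.574)
cell (5,6): code 1000 → (6.000,6.502)–(5.357,6.000)
cell (6,3): code 0110 → (6.000,3.153)–(7.000,3.258)
cell (6,6): code 1001 → (7.000,6.740)–(6.000,6.502)
cell (7,3): code 0110 → (7.000,3.258)–(8.000,3.728)
cell (7,6): code 1001 → (8.000,6.339)–(7.000,6.740)
cell (8,3): code 0010 → (8.000,3.728)–(8.264,4.000)
cell (8,4): code 0011 → (8.264,4.000)–(8.625,5.000)
cell (8,5): code 0011 → (8.625,5.000)–(8.321,6.000)
cell (8,6): code 0001 → (8.321,6.000)–(8.000,6.339)
total: 20 segments, chained into 1 closed loop(s), length Σ = 16.577915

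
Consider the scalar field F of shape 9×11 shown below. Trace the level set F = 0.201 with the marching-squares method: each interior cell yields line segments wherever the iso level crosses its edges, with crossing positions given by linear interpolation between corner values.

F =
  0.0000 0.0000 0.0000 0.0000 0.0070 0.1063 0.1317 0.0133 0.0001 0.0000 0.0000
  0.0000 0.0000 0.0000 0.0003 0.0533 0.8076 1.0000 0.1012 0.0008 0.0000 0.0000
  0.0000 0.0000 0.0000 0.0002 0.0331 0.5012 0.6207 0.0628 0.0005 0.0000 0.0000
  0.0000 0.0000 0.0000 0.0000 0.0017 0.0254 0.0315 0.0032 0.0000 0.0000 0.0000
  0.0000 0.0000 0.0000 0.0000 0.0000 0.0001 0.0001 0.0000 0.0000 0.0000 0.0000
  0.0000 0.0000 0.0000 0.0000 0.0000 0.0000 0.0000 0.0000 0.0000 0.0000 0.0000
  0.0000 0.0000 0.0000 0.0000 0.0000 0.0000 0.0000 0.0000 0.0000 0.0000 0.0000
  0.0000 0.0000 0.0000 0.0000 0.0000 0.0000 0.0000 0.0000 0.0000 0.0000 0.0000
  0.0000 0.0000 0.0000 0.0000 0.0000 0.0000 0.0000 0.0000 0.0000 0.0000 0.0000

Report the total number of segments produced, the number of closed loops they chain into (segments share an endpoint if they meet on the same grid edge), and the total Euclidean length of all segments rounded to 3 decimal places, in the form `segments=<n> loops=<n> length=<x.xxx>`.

cell (0,4): code 0100 → (0.135,5.000)–(1.000,4.196)
cell (0,5): code 1100 → (0.080,6.000)–(0.135,5.000)
cell (0,6): code 1000 → (1.000,6.889)–(0.080,6.000)
cell (1,4): code 0110 → (1.000,4.196)–(2.000,4.359)
cell (1,6): code 1001 → (2.000,6.752)–(1.000,6.889)
cell (2,4): code 0010 → (2.000,4.359)–(2.631,5.000)
cell (2,5): code 0011 → (2.631,5.000)–(2.712,6.000)
cell (2,6): code 0001 → (2.712,6.000)–(2.000,6.752)
total: 8 segments, chained into 1 closed loop(s), length Σ = 8.423479

segments=8 loops=1 length=8.423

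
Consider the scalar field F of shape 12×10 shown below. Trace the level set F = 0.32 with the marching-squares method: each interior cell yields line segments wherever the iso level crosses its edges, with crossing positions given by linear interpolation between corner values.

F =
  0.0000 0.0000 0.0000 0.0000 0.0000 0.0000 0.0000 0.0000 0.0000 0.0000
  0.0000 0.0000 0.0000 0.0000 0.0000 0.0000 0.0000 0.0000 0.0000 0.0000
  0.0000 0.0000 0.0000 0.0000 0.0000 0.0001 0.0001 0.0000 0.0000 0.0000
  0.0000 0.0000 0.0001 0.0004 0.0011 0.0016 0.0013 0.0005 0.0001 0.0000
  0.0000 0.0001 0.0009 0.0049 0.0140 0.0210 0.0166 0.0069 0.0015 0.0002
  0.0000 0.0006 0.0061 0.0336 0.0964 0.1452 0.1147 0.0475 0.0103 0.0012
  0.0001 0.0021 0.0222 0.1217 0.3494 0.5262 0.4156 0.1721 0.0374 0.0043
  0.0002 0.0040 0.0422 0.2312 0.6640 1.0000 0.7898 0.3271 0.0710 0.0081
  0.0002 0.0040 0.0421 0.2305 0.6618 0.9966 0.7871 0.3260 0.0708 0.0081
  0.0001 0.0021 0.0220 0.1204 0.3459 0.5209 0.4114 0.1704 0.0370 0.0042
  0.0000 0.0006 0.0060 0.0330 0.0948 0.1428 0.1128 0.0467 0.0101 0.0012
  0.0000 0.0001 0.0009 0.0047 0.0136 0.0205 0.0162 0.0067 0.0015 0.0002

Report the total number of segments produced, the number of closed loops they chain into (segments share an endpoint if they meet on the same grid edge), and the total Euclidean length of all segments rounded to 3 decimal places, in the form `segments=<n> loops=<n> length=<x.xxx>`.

segments=16 loops=1 length=12.328

cell (5,3): code 0100 → (5.884,4.000)–(6.000,3.871)
cell (5,4): code 1100 → (5.459,5.000)–(5.884,4.000)
cell (5,5): code 1100 → (5.682,6.000)–(5.459,5.000)
cell (5,6): code 1000 → (6.000,6.393)–(5.682,6.000)
cell (6,3): code 0110 → (6.000,3.871)–(7.000,3.205)
cell (6,6): code 1101 → (6.954,7.000)–(6.000,6.393)
cell (6,7): code 1000 → (7.000,7.028)–(6.954,7.000)
cell (7,3): code 0110 → (7.000,3.205)–(8.000,3.208)
cell (7,7): code 1001 → (8.000,7.024)–(7.000,7.028)
cell (8,3): code 0110 → (8.000,3.208)–(9.000,3.885)
cell (8,6): code 1011 → (9.000,6.379)–(8.039,7.000)
cell (8,7): code 0001 → (8.039,7.000)–(8.000,7.024)
cell (9,3): code 0010 → (9.000,3.885)–(9.103,4.000)
cell (9,4): code 0011 → (9.103,4.000)–(9.531,5.000)
cell (9,5): code 0011 → (9.531,5.000)–(9.306,6.000)
cell (9,6): code 0001 → (9.306,6.000)–(9.000,6.379)
total: 16 segments, chained into 1 closed loop(s), length Σ = 12.328149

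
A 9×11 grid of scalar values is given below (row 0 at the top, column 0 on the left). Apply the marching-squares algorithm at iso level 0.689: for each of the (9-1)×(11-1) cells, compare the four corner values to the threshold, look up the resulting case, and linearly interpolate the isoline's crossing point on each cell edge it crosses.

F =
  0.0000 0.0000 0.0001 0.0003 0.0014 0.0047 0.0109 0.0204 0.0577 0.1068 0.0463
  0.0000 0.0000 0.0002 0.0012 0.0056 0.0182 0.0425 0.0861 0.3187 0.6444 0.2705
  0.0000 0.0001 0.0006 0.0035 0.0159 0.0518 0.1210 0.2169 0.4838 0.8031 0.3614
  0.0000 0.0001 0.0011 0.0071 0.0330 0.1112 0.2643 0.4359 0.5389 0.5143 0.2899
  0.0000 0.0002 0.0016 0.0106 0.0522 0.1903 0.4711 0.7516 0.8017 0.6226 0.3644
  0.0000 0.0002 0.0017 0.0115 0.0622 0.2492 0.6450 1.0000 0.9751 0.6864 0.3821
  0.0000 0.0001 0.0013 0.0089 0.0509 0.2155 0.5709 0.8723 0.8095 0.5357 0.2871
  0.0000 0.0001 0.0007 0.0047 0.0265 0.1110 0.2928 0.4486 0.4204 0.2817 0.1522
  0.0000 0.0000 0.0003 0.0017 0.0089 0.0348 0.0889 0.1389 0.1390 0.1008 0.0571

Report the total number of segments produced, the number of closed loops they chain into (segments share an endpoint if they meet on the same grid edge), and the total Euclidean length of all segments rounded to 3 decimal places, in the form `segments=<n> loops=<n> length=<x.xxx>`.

segments=14 loops=2 length=11.385

cell (1,8): code 0100 → (1.281,9.000)–(2.000,8.643)
cell (1,9): code 1000 → (2.000,9.258)–(1.281,9.000)
cell (2,8): code 0010 → (2.000,8.643)–(2.395,9.000)
cell (2,9): code 0001 → (2.395,9.000)–(2.000,9.258)
cell (3,6): code 0100 → (3.802,7.000)–(4.000,6.777)
cell (3,7): code 1100 → (3.571,8.000)–(3.802,7.000)
cell (3,8): code 1000 → (4.000,8.629)–(3.571,8.000)
cell (4,6): code 0110 → (4.000,6.777)–(5.000,6.124)
cell (4,8): code 1001 → (5.000,8.991)–(4.000,8.629)
cell (5,6): code 0110 → (5.000,6.124)–(6.000,6.392)
cell (5,8): code 1001 → (6.000,8.440)–(5.000,8.991)
cell (6,6): code 0010 → (6.000,6.392)–(6.433,7.000)
cell (6,7): code 0011 → (6.433,7.000)–(6.310,8.000)
cell (6,8): code 0001 → (6.310,8.000)–(6.000,8.440)
total: 14 segments, chained into 2 closed loop(s), length Σ = 11.384503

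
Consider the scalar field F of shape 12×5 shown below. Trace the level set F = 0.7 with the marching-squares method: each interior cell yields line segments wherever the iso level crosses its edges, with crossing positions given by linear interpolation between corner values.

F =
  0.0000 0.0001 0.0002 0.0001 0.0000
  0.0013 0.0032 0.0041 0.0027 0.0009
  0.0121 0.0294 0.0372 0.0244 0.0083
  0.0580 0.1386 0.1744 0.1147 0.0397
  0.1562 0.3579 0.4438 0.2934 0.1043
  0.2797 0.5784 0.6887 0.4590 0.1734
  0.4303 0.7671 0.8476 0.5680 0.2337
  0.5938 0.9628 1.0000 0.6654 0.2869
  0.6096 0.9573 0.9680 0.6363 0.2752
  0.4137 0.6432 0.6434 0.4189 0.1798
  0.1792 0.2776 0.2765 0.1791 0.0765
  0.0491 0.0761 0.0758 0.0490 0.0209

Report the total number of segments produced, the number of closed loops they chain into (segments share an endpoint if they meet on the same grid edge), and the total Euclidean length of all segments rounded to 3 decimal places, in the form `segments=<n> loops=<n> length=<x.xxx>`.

segments=10 loops=1 length=10.082

cell (5,0): code 0100 → (5.644,1.000)–(6.000,0.801)
cell (5,1): code 1100 → (5.071,2.000)–(5.644,1.000)
cell (5,2): code 1000 → (6.000,2.528)–(5.071,2.000)
cell (6,0): code 0110 → (6.000,0.801)–(7.000,0.288)
cell (6,2): code 1001 → (7.000,2.897)–(6.000,2.528)
cell (7,0): code 0110 → (7.000,0.288)–(8.000,0.260)
cell (7,2): code 1001 → (8.000,2.808)–(7.000,2.897)
cell (8,0): code 0010 → (8.000,0.260)–(8.819,1.000)
cell (8,1): code 0011 → (8.819,1.000)–(8.826,2.000)
cell (8,2): code 0001 → (8.826,2.000)–(8.000,2.808)
total: 10 segments, chained into 1 closed loop(s), length Σ = 10.081825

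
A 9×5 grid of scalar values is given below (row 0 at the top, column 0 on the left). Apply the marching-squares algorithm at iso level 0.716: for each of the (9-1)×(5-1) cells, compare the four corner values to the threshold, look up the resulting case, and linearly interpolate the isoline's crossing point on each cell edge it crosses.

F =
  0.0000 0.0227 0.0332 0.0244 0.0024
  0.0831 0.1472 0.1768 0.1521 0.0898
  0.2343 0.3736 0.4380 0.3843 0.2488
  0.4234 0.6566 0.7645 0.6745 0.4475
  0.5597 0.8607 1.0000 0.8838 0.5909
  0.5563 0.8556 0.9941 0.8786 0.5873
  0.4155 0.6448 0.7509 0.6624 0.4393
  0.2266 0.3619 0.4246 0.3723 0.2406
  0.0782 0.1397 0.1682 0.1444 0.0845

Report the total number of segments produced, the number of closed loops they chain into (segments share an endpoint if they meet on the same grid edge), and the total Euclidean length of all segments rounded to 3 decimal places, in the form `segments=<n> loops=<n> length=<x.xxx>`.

cell (2,1): code 0100 → (2.851,2.000)–(3.000,1.551)
cell (2,2): code 1000 → (3.000,2.539)–(2.851,2.000)
cell (3,0): code 0100 → (3.291,1.000)–(4.000,0.519)
cell (3,1): code 1110 → (3.000,1.551)–(3.291,1.000)
cell (3,2): code 1101 → (3.198,3.000)–(3.000,2.539)
cell (3,3): code 1000 → (4.000,3.573)–(3.198,3.000)
cell (4,0): code 0110 → (4.000,0.519)–(5.000,0.534)
cell (4,3): code 1001 → (5.000,3.558)–(4.000,3.573)
cell (5,0): code 0010 → (5.000,0.534)–(5.662,1.000)
cell (5,1): code 0111 → (5.662,1.000)–(6.000,1.671)
cell (5,2): code 1011 → (6.000,2.394)–(5.752,3.000)
cell (5,3): code 0001 → (5.752,3.000)–(5.000,3.558)
cell (6,1): code 0010 → (6.000,1.671)–(6.107,2.000)
cell (6,2): code 0001 → (6.107,2.000)–(6.000,2.394)
total: 14 segments, chained into 1 closed loop(s), length Σ = 9.905974

segments=14 loops=1 length=9.906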